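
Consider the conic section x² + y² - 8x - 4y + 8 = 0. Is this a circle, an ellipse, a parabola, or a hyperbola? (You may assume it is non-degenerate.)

circle

No xy term. Coefficients of x² and y² are A = 1, C = 1.
A = C (same sign) ⇒ circle.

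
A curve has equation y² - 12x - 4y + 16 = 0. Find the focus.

Only y is squared. Complete the square in y: (y - 2)² = 12(x - 1).
Vertex (1, 2); 4p = 12 so p = 3. Opens right.
Focus is p units from the vertex along the axis: (h + p, k).

(4, 2)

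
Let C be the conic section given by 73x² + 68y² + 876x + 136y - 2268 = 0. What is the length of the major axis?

Group the x- and y-terms: 73(x² + 12x) + 68(y² + 2y) = 2268
73(x + 6)² + 68(y + 1)² = 2268 + 2628 + 68 = 4964
Divide through by 4964 to get (x + 6)²/68 + (y + 1)²/73 = 1.
Ellipse, center (-6, -1), major axis vertical; a² = 73, b² = 68.
a² = 73 so a = √73; the major axis has length 2a = 2√73.

2√73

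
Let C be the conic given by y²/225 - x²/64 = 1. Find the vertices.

(0, -15) and (0, 15)

Center (0, 0). The positive term is the y-term, so the transverse axis is vertical; a² = 225, b² = 64.
a = 15. Vertices at (h, k ± a).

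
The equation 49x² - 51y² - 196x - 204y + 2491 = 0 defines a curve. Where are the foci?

Group the x- and y-terms: 49(x² - 4x) -51(y² + 4y) = -2491
Completing the square gives 49(x - 2)² -51(y + 2)² = -2491 + 196 - 204 = -2499.
Divide by -2499: (y + 2)²/49 - (x - 2)²/51 = 1
Hyperbola, center (2, -2), transverse axis vertical; a² = 49, b² = 51.
c² = a² + b² = 49 + 51 = 100, so c = 10.
Foci lie on the vertical axis through the center: (h, k ± c).

(2, -12) and (2, 8)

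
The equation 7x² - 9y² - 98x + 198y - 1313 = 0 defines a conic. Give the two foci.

(-5, 11) and (19, 11)

Collect terms: 7(x² - 14x) -9(y² - 22y) = 1313
Completing the square gives 7(x - 7)² -9(y - 11)² = 1313 + 343 - 1089 = 567.
Dividing both sides by 567: (x - 7)²/81 - (y - 11)²/63 = 1
Hyperbola, center (7, 11), transverse axis horizontal; a² = 81, b² = 63.
c² = a² + b² = 81 + 63 = 144, so c = 12.
Foci lie on the horizontal axis through the center: (h ± c, k).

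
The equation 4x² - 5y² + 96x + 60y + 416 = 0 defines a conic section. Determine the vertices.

4(x² + 24x) -5(y² - 12y) = -416
Completing the square gives 4(x + 12)² -5(y - 6)² = -416 + 576 - 180 = -20.
Divide by -20: (y - 6)²/4 - (x + 12)²/5 = 1
Hyperbola, center (-12, 6), transverse axis vertical; a² = 4, b² = 5.
a = 2. Vertices at (h, k ± a).

(-12, 4) and (-12, 8)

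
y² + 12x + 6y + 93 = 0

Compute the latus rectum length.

Only y is squared. Complete the square in y: (y + 3)² = -12(x + 7).
Vertex (-7, -3); 4p = -12 so p = -3. Opens left.
Latus rectum length = |4p| = 12.

12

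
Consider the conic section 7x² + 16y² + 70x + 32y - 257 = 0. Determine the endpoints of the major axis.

Group: 7(x² + 10x) + 16(y² + 2y) = 257
Complete the square in x and y: 7(x + 5)² + 16(y + 1)² = 257 + 175 + 16 = 448
Divide through by 448 to get (x + 5)²/64 + (y + 1)²/28 = 1.
Ellipse, center (-5, -1), major axis horizontal; a² = 64, b² = 28.
a = 8. Vertices at (h ± a, k).

(-13, -1) and (3, -1)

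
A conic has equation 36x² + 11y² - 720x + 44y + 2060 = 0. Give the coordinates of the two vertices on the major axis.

(10, -14) and (10, 10)

36(x² - 20x) + 11(y² + 4y) = -2060
Complete the square in x and y: 36(x - 10)² + 11(y + 2)² = -2060 + 3600 + 44 = 1584
Dividing both sides by 1584: (x - 10)²/44 + (y + 2)²/144 = 1
Ellipse, center (10, -2), major axis vertical; a² = 144, b² = 44.
a = 12. Vertices at (h, k ± a).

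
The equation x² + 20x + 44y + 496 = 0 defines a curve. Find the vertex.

Only x is squared. Complete the square in x: (x + 10)² = -44(y + 9).
Vertex (-10, -9); 4p = -44 so p = -11. Opens down.

(-10, -9)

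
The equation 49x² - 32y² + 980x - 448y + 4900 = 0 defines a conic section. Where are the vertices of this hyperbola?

(-10, -14) and (-10, 0)

Group: 49(x² + 20x) -32(y² + 14y) = -4900
Complete the square in x and y: 49(x + 10)² -32(y + 7)² = -4900 + 4900 - 1568 = -1568
Divide through by -1568 to get (y + 7)²/49 - (x + 10)²/32 = 1.
Hyperbola, center (-10, -7), transverse axis vertical; a² = 49, b² = 32.
a = 7. Vertices at (h, k ± a).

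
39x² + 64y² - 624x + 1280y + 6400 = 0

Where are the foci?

Collect terms: 39(x² - 16x) + 64(y² + 20y) = -6400
39(x - 8)² + 64(y + 10)² = -6400 + 2496 + 6400 = 2496
Dividing both sides by 2496: (x - 8)²/64 + (y + 10)²/39 = 1
Ellipse, center (8, -10), major axis horizontal; a² = 64, b² = 39.
c² = a² - b² = 64 - 39 = 25, so c = 5.
Foci lie on the horizontal axis through the center: (h ± c, k).

(3, -10) and (13, -10)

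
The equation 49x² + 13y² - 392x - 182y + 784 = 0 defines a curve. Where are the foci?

(4, 1) and (4, 13)

Group the x- and y-terms: 49(x² - 8x) + 13(y² - 14y) = -784
Complete the square: 49(x - 4)² + 13(y - 7)² = -784 + 784 + 637 = 637
Dividing both sides by 637: (x - 4)²/13 + (y - 7)²/49 = 1
Ellipse, center (4, 7), major axis vertical; a² = 49, b² = 13.
c² = a² - b² = 49 - 13 = 36, so c = 6.
Foci lie on the vertical axis through the center: (h, k ± c).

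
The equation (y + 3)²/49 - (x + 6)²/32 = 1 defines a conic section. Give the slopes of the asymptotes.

7√2/8 and -7√2/8

Center (-6, -3). The positive term is the y-term, so the transverse axis is vertical; a² = 49, b² = 32.
For a vertical hyperbola the asymptotes have slope ±a/b.
Here that is ±7/4√2 = ±7√2/8.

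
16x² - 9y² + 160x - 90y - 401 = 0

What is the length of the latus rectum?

64/3

Group: 16(x² + 10x) -9(y² + 10y) = 401
Complete the square in x and y: 16(x + 5)² -9(y + 5)² = 401 + 400 - 225 = 576
Divide through by 576 to get (x + 5)²/36 - (y + 5)²/64 = 1.
Hyperbola, center (-5, -5), transverse axis horizontal; a² = 36, b² = 64.
Latus rectum length = 2b²/a = 2·64/6 = 64/3.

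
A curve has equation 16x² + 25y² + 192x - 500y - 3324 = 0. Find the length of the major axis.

40

Group: 16(x² + 12x) + 25(y² - 20y) = 3324
16(x + 6)² + 25(y - 10)² = 3324 + 576 + 2500 = 6400
Dividing both sides by 6400: (x + 6)²/400 + (y - 10)²/256 = 1
Ellipse, center (-6, 10), major axis horizontal; a² = 400, b² = 256.
a² = 400 so a = 20; the major axis has length 2a = 40.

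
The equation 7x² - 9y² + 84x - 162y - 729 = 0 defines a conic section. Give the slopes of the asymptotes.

√7/3 and -√7/3

Group: 7(x² + 12x) -9(y² + 18y) = 729
7(x + 6)² -9(y + 9)² = 729 + 252 - 729 = 252
Divide by 252: (x + 6)²/36 - (y + 9)²/28 = 1
Hyperbola, center (-6, -9), transverse axis horizontal; a² = 36, b² = 28.
For a horizontal hyperbola the asymptotes have slope ±b/a.
Here that is ±2√7/6 = ±√7/3.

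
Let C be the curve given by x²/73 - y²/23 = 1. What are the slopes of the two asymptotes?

√1679/73 and -√1679/73

Center (0, 0). The positive term is the x-term, so the transverse axis is horizontal; a² = 73, b² = 23.
For a horizontal hyperbola the asymptotes have slope ±b/a.
Here that is ±√23/√73 = ±√1679/73.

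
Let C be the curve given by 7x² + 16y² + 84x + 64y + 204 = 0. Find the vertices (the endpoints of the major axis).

Rearranging, 7(x² + 12x) + 16(y² + 4y) = -204.
7(x + 6)² + 16(y + 2)² = -204 + 252 + 64 = 112
Dividing both sides by 112: (x + 6)²/16 + (y + 2)²/7 = 1
Ellipse, center (-6, -2), major axis horizontal; a² = 16, b² = 7.
a = 4. Vertices at (h ± a, k).

(-10, -2) and (-2, -2)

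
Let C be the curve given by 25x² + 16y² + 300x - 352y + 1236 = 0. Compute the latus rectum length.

Group: 25(x² + 12x) + 16(y² - 22y) = -1236
Completing the square gives 25(x + 6)² + 16(y - 11)² = -1236 + 900 + 1936 = 1600.
Divide through by 1600 to get (x + 6)²/64 + (y - 11)²/100 = 1.
Ellipse, center (-6, 11), major axis vertical; a² = 100, b² = 64.
Latus rectum length = 2b²/a = 2·64/10 = 64/5.

64/5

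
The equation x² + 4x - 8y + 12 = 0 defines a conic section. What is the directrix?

Only x is squared. Complete the square in x: (x + 2)² = 8(y - 1).
Vertex (-2, 1); 4p = 8 so p = 2. Opens up.
Directrix is the horizontal line y = k − p = 1 − (2) = -1.

y = -1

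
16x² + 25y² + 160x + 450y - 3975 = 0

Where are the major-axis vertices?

16(x² + 10x) + 25(y² + 18y) = 3975
Completing the square gives 16(x + 5)² + 25(y + 9)² = 3975 + 400 + 2025 = 6400.
Divide through by 6400 to get (x + 5)²/400 + (y + 9)²/256 = 1.
Ellipse, center (-5, -9), major axis horizontal; a² = 400, b² = 256.
a = 20. Vertices at (h ± a, k).

(-25, -9) and (15, -9)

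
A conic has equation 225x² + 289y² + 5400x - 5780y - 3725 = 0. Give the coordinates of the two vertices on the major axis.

Group the x- and y-terms: 225(x² + 24x) + 289(y² - 20y) = 3725
Completing the square gives 225(x + 12)² + 289(y - 10)² = 3725 + 32400 + 28900 = 65025.
Divide by 65025: (x + 12)²/289 + (y - 10)²/225 = 1
Ellipse, center (-12, 10), major axis horizontal; a² = 289, b² = 225.
a = 17. Vertices at (h ± a, k).

(-29, 10) and (5, 10)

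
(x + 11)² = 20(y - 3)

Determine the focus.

Vertex (-11, 3); 4p = 20 so p = 5. Opens up.
Focus is p units from the vertex along the axis: (h, k + p).

(-11, 8)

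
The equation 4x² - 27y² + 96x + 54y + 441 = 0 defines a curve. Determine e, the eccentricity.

e = √93/9

4(x² + 24x) -27(y² - 2y) = -441
4(x + 12)² -27(y - 1)² = -441 + 576 - 27 = 108
Divide through by 108 to get (x + 12)²/27 - (y - 1)²/4 = 1.
Hyperbola, center (-12, 1), transverse axis horizontal; a² = 27, b² = 4.
c² = a² + b² = 31, so c = √31.
e = c/a = √31/3√3 = √93/9.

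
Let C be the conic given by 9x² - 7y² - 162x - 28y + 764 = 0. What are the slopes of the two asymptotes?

Group the x- and y-terms: 9(x² - 18x) -7(y² + 4y) = -764
Completing the square gives 9(x - 9)² -7(y + 2)² = -764 + 729 - 28 = -63.
Dividing both sides by -63: (y + 2)²/9 - (x - 9)²/7 = 1
Hyperbola, center (9, -2), transverse axis vertical; a² = 9, b² = 7.
For a vertical hyperbola the asymptotes have slope ±a/b.
Here that is ±3/√7 = ±3√7/7.

3√7/7 and -3√7/7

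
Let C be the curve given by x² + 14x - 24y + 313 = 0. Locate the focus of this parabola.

Only x is squared. Complete the square in x: (x + 7)² = 24(y - 11).
Vertex (-7, 11); 4p = 24 so p = 6. Opens up.
Focus is p units from the vertex along the axis: (h, k + p).

(-7, 17)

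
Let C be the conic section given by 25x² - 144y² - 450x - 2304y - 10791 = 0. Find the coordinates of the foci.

(-4, -8) and (22, -8)

Group: 25(x² - 18x) -144(y² + 16y) = 10791
Complete the square in x and y: 25(x - 9)² -144(y + 8)² = 10791 + 2025 - 9216 = 3600
Divide through by 3600 to get (x - 9)²/144 - (y + 8)²/25 = 1.
Hyperbola, center (9, -8), transverse axis horizontal; a² = 144, b² = 25.
c² = a² + b² = 144 + 25 = 169, so c = 13.
Foci lie on the horizontal axis through the center: (h ± c, k).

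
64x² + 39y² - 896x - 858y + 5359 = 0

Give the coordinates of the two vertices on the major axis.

(7, 3) and (7, 19)

Group the x- and y-terms: 64(x² - 14x) + 39(y² - 22y) = -5359
Completing the square gives 64(x - 7)² + 39(y - 11)² = -5359 + 3136 + 4719 = 2496.
Divide through by 2496 to get (x - 7)²/39 + (y - 11)²/64 = 1.
Ellipse, center (7, 11), major axis vertical; a² = 64, b² = 39.
a = 8. Vertices at (h, k ± a).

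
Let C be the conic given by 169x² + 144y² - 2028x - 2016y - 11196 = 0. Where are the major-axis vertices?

(6, -6) and (6, 20)

Rearranging, 169(x² - 12x) + 144(y² - 14y) = 11196.
Complete the square: 169(x - 6)² + 144(y - 7)² = 11196 + 6084 + 7056 = 24336
Divide by 24336: (x - 6)²/144 + (y - 7)²/169 = 1
Ellipse, center (6, 7), major axis vertical; a² = 169, b² = 144.
a = 13. Vertices at (h, k ± a).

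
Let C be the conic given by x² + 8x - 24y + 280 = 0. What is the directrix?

Only x is squared. Complete the square in x: (x + 4)² = 24(y - 11).
Vertex (-4, 11); 4p = 24 so p = 6. Opens up.
Directrix is the horizontal line y = k − p = 11 − (6) = 5.

y = 5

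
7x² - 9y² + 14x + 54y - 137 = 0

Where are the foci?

(-5, 3) and (3, 3)

Group the x- and y-terms: 7(x² + 2x) -9(y² - 6y) = 137
Completing the square gives 7(x + 1)² -9(y - 3)² = 137 + 7 - 81 = 63.
Divide by 63: (x + 1)²/9 - (y - 3)²/7 = 1
Hyperbola, center (-1, 3), transverse axis horizontal; a² = 9, b² = 7.
c² = a² + b² = 9 + 7 = 16, so c = 4.
Foci lie on the horizontal axis through the center: (h ± c, k).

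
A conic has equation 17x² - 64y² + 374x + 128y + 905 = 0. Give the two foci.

(-20, 1) and (-2, 1)

Collect terms: 17(x² + 22x) -64(y² - 2y) = -905
Complete the square in x and y: 17(x + 11)² -64(y - 1)² = -905 + 2057 - 64 = 1088
Dividing both sides by 1088: (x + 11)²/64 - (y - 1)²/17 = 1
Hyperbola, center (-11, 1), transverse axis horizontal; a² = 64, b² = 17.
c² = a² + b² = 64 + 17 = 81, so c = 9.
Foci lie on the horizontal axis through the center: (h ± c, k).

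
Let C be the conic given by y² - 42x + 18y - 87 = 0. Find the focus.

Only y is squared. Complete the square in y: (y + 9)² = 42(x + 4).
Vertex (-4, -9); 4p = 42 so p = 21/2. Opens right.
Focus is p units from the vertex along the axis: (h + p, k).

(13/2, -9)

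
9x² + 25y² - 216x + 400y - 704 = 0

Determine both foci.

(-4, -8) and (28, -8)

Group: 9(x² - 24x) + 25(y² + 16y) = 704
Complete the square in x and y: 9(x - 12)² + 25(y + 8)² = 704 + 1296 + 1600 = 3600
Dividing both sides by 3600: (x - 12)²/400 + (y + 8)²/144 = 1
Ellipse, center (12, -8), major axis horizontal; a² = 400, b² = 144.
c² = a² - b² = 400 - 144 = 256, so c = 16.
Foci lie on the horizontal axis through the center: (h ± c, k).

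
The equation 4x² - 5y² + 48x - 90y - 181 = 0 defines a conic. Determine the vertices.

(-6, -13) and (-6, -5)

Collect terms: 4(x² + 12x) -5(y² + 18y) = 181
Complete the square in x and y: 4(x + 6)² -5(y + 9)² = 181 + 144 - 405 = -80
Dividing both sides by -80: (y + 9)²/16 - (x + 6)²/20 = 1
Hyperbola, center (-6, -9), transverse axis vertical; a² = 16, b² = 20.
a = 4. Vertices at (h, k ± a).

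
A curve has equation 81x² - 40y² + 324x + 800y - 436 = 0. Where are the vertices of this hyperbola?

(-2, 1) and (-2, 19)

Collect terms: 81(x² + 4x) -40(y² - 20y) = 436
Complete the square: 81(x + 2)² -40(y - 10)² = 436 + 324 - 4000 = -3240
Dividing both sides by -3240: (y - 10)²/81 - (x + 2)²/40 = 1
Hyperbola, center (-2, 10), transverse axis vertical; a² = 81, b² = 40.
a = 9. Vertices at (h, k ± a).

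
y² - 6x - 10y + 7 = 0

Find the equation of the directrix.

x = -9/2

Only y is squared. Complete the square in y: (y - 5)² = 6(x + 3).
Vertex (-3, 5); 4p = 6 so p = 3/2. Opens right.
Directrix is the vertical line x = h − p = -3 − (3/2) = -9/2.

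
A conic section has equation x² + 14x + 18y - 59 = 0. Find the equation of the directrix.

Only x is squared. Complete the square in x: (x + 7)² = -18(y - 6).
Vertex (-7, 6); 4p = -18 so p = -9/2. Opens down.
Directrix is the horizontal line y = k − p = 6 − (-9/2) = 21/2.

y = 21/2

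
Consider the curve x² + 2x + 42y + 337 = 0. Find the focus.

Only x is squared. Complete the square in x: (x + 1)² = -42(y + 8).
Vertex (-1, -8); 4p = -42 so p = -21/2. Opens down.
Focus is p units from the vertex along the axis: (h, k + p).

(-1, -37/2)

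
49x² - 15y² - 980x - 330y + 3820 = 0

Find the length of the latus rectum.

30/7

Collect terms: 49(x² - 20x) -15(y² + 22y) = -3820
Completing the square gives 49(x - 10)² -15(y + 11)² = -3820 + 4900 - 1815 = -735.
Divide by -735: (y + 11)²/49 - (x - 10)²/15 = 1
Hyperbola, center (10, -11), transverse axis vertical; a² = 49, b² = 15.
Latus rectum length = 2b²/a = 2·15/7 = 30/7.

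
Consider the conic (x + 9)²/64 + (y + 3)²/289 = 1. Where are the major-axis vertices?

Center (-9, -3). The larger denominator 289 sits under the y-term, so the major axis is vertical; a² = 289, b² = 64.
a = 17. Vertices at (h, k ± a).

(-9, -20) and (-9, 14)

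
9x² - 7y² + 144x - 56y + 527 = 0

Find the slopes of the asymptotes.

Group: 9(x² + 16x) -7(y² + 8y) = -527
Complete the square in x and y: 9(x + 8)² -7(y + 4)² = -527 + 576 - 112 = -63
Dividing both sides by -63: (y + 4)²/9 - (x + 8)²/7 = 1
Hyperbola, center (-8, -4), transverse axis vertical; a² = 9, b² = 7.
For a vertical hyperbola the asymptotes have slope ±a/b.
Here that is ±3/√7 = ±3√7/7.

3√7/7 and -3√7/7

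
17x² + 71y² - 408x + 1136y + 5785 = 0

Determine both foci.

(12 - 3√6, -8) and (12 + 3√6, -8)

Group the x- and y-terms: 17(x² - 24x) + 71(y² + 16y) = -5785
Complete the square in x and y: 17(x - 12)² + 71(y + 8)² = -5785 + 2448 + 4544 = 1207
Dividing both sides by 1207: (x - 12)²/71 + (y + 8)²/17 = 1
Ellipse, center (12, -8), major axis horizontal; a² = 71, b² = 17.
c² = a² - b² = 71 - 17 = 54, so c = 3√6.
Foci lie on the horizontal axis through the center: (h ± c, k).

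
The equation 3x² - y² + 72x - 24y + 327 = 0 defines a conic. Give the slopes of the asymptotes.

√3 and -√3

3(x² + 24x) -(y² + 24y) = -327
3(x + 12)² -(y + 12)² = -327 + 432 - 144 = -39
Dividing both sides by -39: (y + 12)²/39 - (x + 12)²/13 = 1
Hyperbola, center (-12, -12), transverse axis vertical; a² = 39, b² = 13.
For a vertical hyperbola the asymptotes have slope ±a/b.
Here that is ±√39/√13 = ±√3.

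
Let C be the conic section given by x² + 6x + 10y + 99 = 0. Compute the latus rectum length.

10

Only x is squared. Complete the square in x: (x + 3)² = -10(y + 9).
Vertex (-3, -9); 4p = -10 so p = -5/2. Opens down.
Latus rectum length = |4p| = 10.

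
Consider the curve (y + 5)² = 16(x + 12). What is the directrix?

x = -16

Vertex (-12, -5); 4p = 16 so p = 4. Opens right.
Directrix is the vertical line x = h − p = -12 − (4) = -16.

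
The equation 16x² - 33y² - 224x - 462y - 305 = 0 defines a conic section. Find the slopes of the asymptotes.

Collect terms: 16(x² - 14x) -33(y² + 14y) = 305
16(x - 7)² -33(y + 7)² = 305 + 784 - 1617 = -528
Dividing both sides by -528: (y + 7)²/16 - (x - 7)²/33 = 1
Hyperbola, center (7, -7), transverse axis vertical; a² = 16, b² = 33.
For a vertical hyperbola the asymptotes have slope ±a/b.
Here that is ±4/√33 = ±4√33/33.

4√33/33 and -4√33/33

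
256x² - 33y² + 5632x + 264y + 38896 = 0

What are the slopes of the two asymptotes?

Rearranging, 256(x² + 22x) -33(y² - 8y) = -38896.
256(x + 11)² -33(y - 4)² = -38896 + 30976 - 528 = -8448
Divide by -8448: (y - 4)²/256 - (x + 11)²/33 = 1
Hyperbola, center (-11, 4), transverse axis vertical; a² = 256, b² = 33.
For a vertical hyperbola the asymptotes have slope ±a/b.
Here that is ±16/√33 = ±16√33/33.

16√33/33 and -16√33/33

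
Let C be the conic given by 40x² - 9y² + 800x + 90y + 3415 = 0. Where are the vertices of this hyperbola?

Collect terms: 40(x² + 20x) -9(y² - 10y) = -3415
Complete the square in x and y: 40(x + 10)² -9(y - 5)² = -3415 + 4000 - 225 = 360
Dividing both sides by 360: (x + 10)²/9 - (y - 5)²/40 = 1
Hyperbola, center (-10, 5), transverse axis horizontal; a² = 9, b² = 40.
a = 3. Vertices at (h ± a, k).

(-13, 5) and (-7, 5)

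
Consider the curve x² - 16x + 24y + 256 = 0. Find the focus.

(8, -14)

Only x is squared. Complete the square in x: (x - 8)² = -24(y + 8).
Vertex (8, -8); 4p = -24 so p = -6. Opens down.
Focus is p units from the vertex along the axis: (h, k + p).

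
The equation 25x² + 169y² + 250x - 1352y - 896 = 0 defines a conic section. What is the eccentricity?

e = 12/13

Group: 25(x² + 10x) + 169(y² - 8y) = 896
25(x + 5)² + 169(y - 4)² = 896 + 625 + 2704 = 4225
Divide by 4225: (x + 5)²/169 + (y - 4)²/25 = 1
Ellipse, center (-5, 4), major axis horizontal; a² = 169, b² = 25.
c² = a² - b² = 144, so c = 12.
e = c/a = 12/13.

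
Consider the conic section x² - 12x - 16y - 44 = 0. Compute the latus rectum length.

Only x is squared. Complete the square in x: (x - 6)² = 16(y + 5).
Vertex (6, -5); 4p = 16 so p = 4. Opens up.
Latus rectum length = |4p| = 16.

16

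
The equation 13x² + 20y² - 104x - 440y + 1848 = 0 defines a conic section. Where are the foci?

(4 - √21, 11) and (4 + √21, 11)

Rearranging, 13(x² - 8x) + 20(y² - 22y) = -1848.
13(x - 4)² + 20(y - 11)² = -1848 + 208 + 2420 = 780
Divide through by 780 to get (x - 4)²/60 + (y - 11)²/39 = 1.
Ellipse, center (4, 11), major axis horizontal; a² = 60, b² = 39.
c² = a² - b² = 60 - 39 = 21, so c = √21.
Foci lie on the horizontal axis through the center: (h ± c, k).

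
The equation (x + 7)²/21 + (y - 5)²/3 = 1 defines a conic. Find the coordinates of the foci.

(-7 - 3√2, 5) and (-7 + 3√2, 5)

Center (-7, 5). The larger denominator 21 sits under the x-term, so the major axis is horizontal; a² = 21, b² = 3.
c² = a² - b² = 21 - 3 = 18, so c = 3√2.
Foci lie on the horizontal axis through the center: (h ± c, k).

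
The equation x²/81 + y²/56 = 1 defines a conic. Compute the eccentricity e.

Center (0, 0). The larger denominator 81 sits under the x-term, so the major axis is horizontal; a² = 81, b² = 56.
c² = a² - b² = 25, so c = 5.
e = c/a = 5/9.

e = 5/9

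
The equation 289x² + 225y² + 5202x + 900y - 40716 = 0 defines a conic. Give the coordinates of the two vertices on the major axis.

Collect terms: 289(x² + 18x) + 225(y² + 4y) = 40716
Complete the square in x and y: 289(x + 9)² + 225(y + 2)² = 40716 + 23409 + 900 = 65025
Divide by 65025: (x + 9)²/225 + (y + 2)²/289 = 1
Ellipse, center (-9, -2), major axis vertical; a² = 289, b² = 225.
a = 17. Vertices at (h, k ± a).

(-9, -19) and (-9, 15)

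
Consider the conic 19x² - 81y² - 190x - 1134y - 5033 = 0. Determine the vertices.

Collect terms: 19(x² - 10x) -81(y² + 14y) = 5033
Complete the square in x and y: 19(x - 5)² -81(y + 7)² = 5033 + 475 - 3969 = 1539
Divide through by 1539 to get (x - 5)²/81 - (y + 7)²/19 = 1.
Hyperbola, center (5, -7), transverse axis horizontal; a² = 81, b² = 19.
a = 9. Vertices at (h ± a, k).

(-4, -7) and (14, -7)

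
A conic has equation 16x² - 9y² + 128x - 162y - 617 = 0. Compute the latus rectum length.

Group: 16(x² + 8x) -9(y² + 18y) = 617
16(x + 4)² -9(y + 9)² = 617 + 256 - 729 = 144
Divide through by 144 to get (x + 4)²/9 - (y + 9)²/16 = 1.
Hyperbola, center (-4, -9), transverse axis horizontal; a² = 9, b² = 16.
Latus rectum length = 2b²/a = 2·16/3 = 32/3.

32/3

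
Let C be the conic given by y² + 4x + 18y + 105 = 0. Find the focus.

Only y is squared. Complete the square in y: (y + 9)² = -4(x + 6).
Vertex (-6, -9); 4p = -4 so p = -1. Opens left.
Focus is p units from the vertex along the axis: (h + p, k).

(-7, -9)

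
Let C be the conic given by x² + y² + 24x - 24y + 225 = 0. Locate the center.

(-12, 12)

Collect terms: (x² + 24x) + (y² - 24y) = -225
Complete the square in x and y: (x + 12)² + (y - 12)² = -225 + 144 + 144 = 63
So (x + 12)² + (y - 12)² = 63.
Circle centered at (-12, 12) with r² = 63.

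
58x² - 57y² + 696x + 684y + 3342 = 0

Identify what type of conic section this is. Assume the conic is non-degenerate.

hyperbola

No xy term. Coefficients of x² and y² are A = 58, C = -57.
A and C have opposite signs ⇒ hyperbola.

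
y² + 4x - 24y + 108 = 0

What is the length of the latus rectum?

4

Only y is squared. Complete the square in y: (y - 12)² = -4(x - 9).
Vertex (9, 12); 4p = -4 so p = -1. Opens left.
Latus rectum length = |4p| = 4.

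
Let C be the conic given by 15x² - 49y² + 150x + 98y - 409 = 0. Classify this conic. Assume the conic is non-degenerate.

hyperbola

No xy term. Coefficients of x² and y² are A = 15, C = -49.
A and C have opposite signs ⇒ hyperbola.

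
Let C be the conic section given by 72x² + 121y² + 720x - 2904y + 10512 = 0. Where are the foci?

(-12, 12) and (2, 12)

Group the x- and y-terms: 72(x² + 10x) + 121(y² - 24y) = -10512
72(x + 5)² + 121(y - 12)² = -10512 + 1800 + 17424 = 8712
Divide through by 8712 to get (x + 5)²/121 + (y - 12)²/72 = 1.
Ellipse, center (-5, 12), major axis horizontal; a² = 121, b² = 72.
c² = a² - b² = 121 - 72 = 49, so c = 7.
Foci lie on the horizontal axis through the center: (h ± c, k).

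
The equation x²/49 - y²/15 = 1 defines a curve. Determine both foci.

(-8, 0) and (8, 0)

Center (0, 0). The positive term is the x-term, so the transverse axis is horizontal; a² = 49, b² = 15.
c² = a² + b² = 49 + 15 = 64, so c = 8.
Foci lie on the horizontal axis through the center: (h ± c, k).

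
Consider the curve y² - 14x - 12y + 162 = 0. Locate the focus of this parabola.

(25/2, 6)

Only y is squared. Complete the square in y: (y - 6)² = 14(x - 9).
Vertex (9, 6); 4p = 14 so p = 7/2. Opens right.
Focus is p units from the vertex along the axis: (h + p, k).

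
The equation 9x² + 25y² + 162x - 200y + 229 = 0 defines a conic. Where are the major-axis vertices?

(-19, 4) and (1, 4)

Rearranging, 9(x² + 18x) + 25(y² - 8y) = -229.
Completing the square gives 9(x + 9)² + 25(y - 4)² = -229 + 729 + 400 = 900.
Dividing both sides by 900: (x + 9)²/100 + (y - 4)²/36 = 1
Ellipse, center (-9, 4), major axis horizontal; a² = 100, b² = 36.
a = 10. Vertices at (h ± a, k).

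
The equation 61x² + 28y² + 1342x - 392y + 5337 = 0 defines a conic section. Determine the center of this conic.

Group the x- and y-terms: 61(x² + 22x) + 28(y² - 14y) = -5337
61(x + 11)² + 28(y - 7)² = -5337 + 7381 + 1372 = 3416
Divide through by 3416 to get (x + 11)²/56 + (y - 7)²/122 = 1.
Ellipse with center (-11, 7).

(-11, 7)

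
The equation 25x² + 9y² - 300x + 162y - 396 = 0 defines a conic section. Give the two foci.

(6, -21) and (6, 3)

Group the x- and y-terms: 25(x² - 12x) + 9(y² + 18y) = 396
Completing the square gives 25(x - 6)² + 9(y + 9)² = 396 + 900 + 729 = 2025.
Dividing both sides by 2025: (x - 6)²/81 + (y + 9)²/225 = 1
Ellipse, center (6, -9), major axis vertical; a² = 225, b² = 81.
c² = a² - b² = 225 - 81 = 144, so c = 12.
Foci lie on the vertical axis through the center: (h, k ± c).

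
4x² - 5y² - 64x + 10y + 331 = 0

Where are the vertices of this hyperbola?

(8, -3) and (8, 5)

Group the x- and y-terms: 4(x² - 16x) -5(y² - 2y) = -331
Completing the square gives 4(x - 8)² -5(y - 1)² = -331 + 256 - 5 = -80.
Divide through by -80 to get (y - 1)²/16 - (x - 8)²/20 = 1.
Hyperbola, center (8, 1), transverse axis vertical; a² = 16, b² = 20.
a = 4. Vertices at (h, k ± a).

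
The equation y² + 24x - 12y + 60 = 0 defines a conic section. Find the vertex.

Only y is squared. Complete the square in y: (y - 6)² = -24(x + 1).
Vertex (-1, 6); 4p = -24 so p = -6. Opens left.

(-1, 6)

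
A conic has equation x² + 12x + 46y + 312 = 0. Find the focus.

(-6, -35/2)

Only x is squared. Complete the square in x: (x + 6)² = -46(y + 6).
Vertex (-6, -6); 4p = -46 so p = -23/2. Opens down.
Focus is p units from the vertex along the axis: (h, k + p).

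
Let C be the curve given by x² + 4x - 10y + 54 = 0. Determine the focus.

Only x is squared. Complete the square in x: (x + 2)² = 10(y - 5).
Vertex (-2, 5); 4p = 10 so p = 5/2. Opens up.
Focus is p units from the vertex along the axis: (h, k + p).

(-2, 15/2)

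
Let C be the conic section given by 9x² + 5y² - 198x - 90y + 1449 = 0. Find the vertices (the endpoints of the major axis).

(11, 6) and (11, 12)

Collect terms: 9(x² - 22x) + 5(y² - 18y) = -1449
Complete the square in x and y: 9(x - 11)² + 5(y - 9)² = -1449 + 1089 + 405 = 45
Dividing both sides by 45: (x - 11)²/5 + (y - 9)²/9 = 1
Ellipse, center (11, 9), major axis vertical; a² = 9, b² = 5.
a = 3. Vertices at (h, k ± a).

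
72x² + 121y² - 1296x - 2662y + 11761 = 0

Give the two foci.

72(x² - 18x) + 121(y² - 22y) = -11761
Completing the square gives 72(x - 9)² + 121(y - 11)² = -11761 + 5832 + 14641 = 8712.
Divide by 8712: (x - 9)²/121 + (y - 11)²/72 = 1
Ellipse, center (9, 11), major axis horizontal; a² = 121, b² = 72.
c² = a² - b² = 121 - 72 = 49, so c = 7.
Foci lie on the horizontal axis through the center: (h ± c, k).

(2, 11) and (16, 11)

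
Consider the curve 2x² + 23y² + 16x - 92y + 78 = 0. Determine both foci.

Group the x- and y-terms: 2(x² + 8x) + 23(y² - 4y) = -78
Completing the square gives 2(x + 4)² + 23(y - 2)² = -78 + 32 + 92 = 46.
Dividing both sides by 46: (x + 4)²/23 + (y - 2)²/2 = 1
Ellipse, center (-4, 2), major axis horizontal; a² = 23, b² = 2.
c² = a² - b² = 23 - 2 = 21, so c = √21.
Foci lie on the horizontal axis through the center: (h ± c, k).

(-4 - √21, 2) and (-4 + √21, 2)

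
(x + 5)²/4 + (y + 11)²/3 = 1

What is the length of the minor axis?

2√3

Center (-5, -11). The larger denominator 4 sits under the x-term, so the major axis is horizontal; a² = 4, b² = 3.
b² = 3 so b = √3; the minor axis has length 2b = 2√3.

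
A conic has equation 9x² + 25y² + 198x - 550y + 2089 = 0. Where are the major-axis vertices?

(-26, 11) and (4, 11)

Rearranging, 9(x² + 22x) + 25(y² - 22y) = -2089.
Complete the square: 9(x + 11)² + 25(y - 11)² = -2089 + 1089 + 3025 = 2025
Divide through by 2025 to get (x + 11)²/225 + (y - 11)²/81 = 1.
Ellipse, center (-11, 11), major axis horizontal; a² = 225, b² = 81.
a = 15. Vertices at (h ± a, k).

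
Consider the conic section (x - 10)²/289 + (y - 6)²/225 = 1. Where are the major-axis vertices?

(-7, 6) and (27, 6)

Center (10, 6). The larger denominator 289 sits under the x-term, so the major axis is horizontal; a² = 289, b² = 225.
a = 17. Vertices at (h ± a, k).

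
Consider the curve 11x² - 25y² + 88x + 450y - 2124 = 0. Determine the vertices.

(-9, 9) and (1, 9)

Collect terms: 11(x² + 8x) -25(y² - 18y) = 2124
Completing the square gives 11(x + 4)² -25(y - 9)² = 2124 + 176 - 2025 = 275.
Divide by 275: (x + 4)²/25 - (y - 9)²/11 = 1
Hyperbola, center (-4, 9), transverse axis horizontal; a² = 25, b² = 11.
a = 5. Vertices at (h ± a, k).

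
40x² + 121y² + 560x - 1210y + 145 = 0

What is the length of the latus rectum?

80/11

Group: 40(x² + 14x) + 121(y² - 10y) = -145
Complete the square: 40(x + 7)² + 121(y - 5)² = -145 + 1960 + 3025 = 4840
Divide by 4840: (x + 7)²/121 + (y - 5)²/40 = 1
Ellipse, center (-7, 5), major axis horizontal; a² = 121, b² = 40.
Latus rectum length = 2b²/a = 2·40/11 = 80/11.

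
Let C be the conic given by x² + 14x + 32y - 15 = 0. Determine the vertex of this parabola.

Only x is squared. Complete the square in x: (x + 7)² = -32(y - 2).
Vertex (-7, 2); 4p = -32 so p = -8. Opens down.

(-7, 2)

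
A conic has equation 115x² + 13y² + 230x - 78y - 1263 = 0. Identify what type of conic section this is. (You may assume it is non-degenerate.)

No xy term. Coefficients of x² and y² are A = 115, C = 13.
A and C have the same sign but A ≠ C ⇒ ellipse.

ellipse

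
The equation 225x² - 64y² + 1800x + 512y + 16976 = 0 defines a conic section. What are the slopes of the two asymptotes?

15/8 and -15/8

Group: 225(x² + 8x) -64(y² - 8y) = -16976
Complete the square in x and y: 225(x + 4)² -64(y - 4)² = -16976 + 3600 - 1024 = -14400
Divide through by -14400 to get (y - 4)²/225 - (x + 4)²/64 = 1.
Hyperbola, center (-4, 4), transverse axis vertical; a² = 225, b² = 64.
For a vertical hyperbola the asymptotes have slope ±a/b.
Here that is ±15/8.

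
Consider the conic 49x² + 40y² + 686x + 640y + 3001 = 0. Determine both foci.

(-7, -11) and (-7, -5)

Group the x- and y-terms: 49(x² + 14x) + 40(y² + 16y) = -3001
49(x + 7)² + 40(y + 8)² = -3001 + 2401 + 2560 = 1960
Dividing both sides by 1960: (x + 7)²/40 + (y + 8)²/49 = 1
Ellipse, center (-7, -8), major axis vertical; a² = 49, b² = 40.
c² = a² - b² = 49 - 40 = 9, so c = 3.
Foci lie on the vertical axis through the center: (h, k ± c).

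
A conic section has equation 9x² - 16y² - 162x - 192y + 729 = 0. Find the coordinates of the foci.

(9, -16) and (9, 4)

9(x² - 18x) -16(y² + 12y) = -729
9(x - 9)² -16(y + 6)² = -729 + 729 - 576 = -576
Dividing both sides by -576: (y + 6)²/36 - (x - 9)²/64 = 1
Hyperbola, center (9, -6), transverse axis vertical; a² = 36, b² = 64.
c² = a² + b² = 36 + 64 = 100, so c = 10.
Foci lie on the vertical axis through the center: (h, k ± c).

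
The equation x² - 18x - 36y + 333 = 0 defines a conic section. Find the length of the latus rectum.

Only x is squared. Complete the square in x: (x - 9)² = 36(y - 7).
Vertex (9, 7); 4p = 36 so p = 9. Opens up.
Latus rectum length = |4p| = 36.

36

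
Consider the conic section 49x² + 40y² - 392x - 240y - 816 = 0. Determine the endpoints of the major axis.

49(x² - 8x) + 40(y² - 6y) = 816
Complete the square: 49(x - 4)² + 40(y - 3)² = 816 + 784 + 360 = 1960
Dividing both sides by 1960: (x - 4)²/40 + (y - 3)²/49 = 1
Ellipse, center (4, 3), major axis vertical; a² = 49, b² = 40.
a = 7. Vertices at (h, k ± a).

(4, -4) and (4, 10)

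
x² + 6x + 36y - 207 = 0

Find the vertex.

Only x is squared. Complete the square in x: (x + 3)² = -36(y - 6).
Vertex (-3, 6); 4p = -36 so p = -9. Opens down.

(-3, 6)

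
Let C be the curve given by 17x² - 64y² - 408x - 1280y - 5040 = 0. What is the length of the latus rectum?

Rearranging, 17(x² - 24x) -64(y² + 20y) = 5040.
17(x - 12)² -64(y + 10)² = 5040 + 2448 - 6400 = 1088
Divide through by 1088 to get (x - 12)²/64 - (y + 10)²/17 = 1.
Hyperbola, center (12, -10), transverse axis horizontal; a² = 64, b² = 17.
Latus rectum length = 2b²/a = 2·17/8 = 17/4.

17/4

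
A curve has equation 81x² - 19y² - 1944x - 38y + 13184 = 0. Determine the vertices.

(12, -10) and (12, 8)

Collect terms: 81(x² - 24x) -19(y² + 2y) = -13184
Complete the square: 81(x - 12)² -19(y + 1)² = -13184 + 11664 - 19 = -1539
Divide through by -1539 to get (y + 1)²/81 - (x - 12)²/19 = 1.
Hyperbola, center (12, -1), transverse axis vertical; a² = 81, b² = 19.
a = 9. Vertices at (h, k ± a).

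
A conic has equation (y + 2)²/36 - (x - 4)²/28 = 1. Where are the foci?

(4, -10) and (4, 6)

Center (4, -2). The positive term is the y-term, so the transverse axis is vertical; a² = 36, b² = 28.
c² = a² + b² = 36 + 28 = 64, so c = 8.
Foci lie on the vertical axis through the center: (h, k ± c).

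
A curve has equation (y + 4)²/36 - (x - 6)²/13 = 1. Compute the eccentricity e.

Center (6, -4). The positive term is the y-term, so the transverse axis is vertical; a² = 36, b² = 13.
c² = a² + b² = 49, so c = 7.
e = c/a = 7/6.

e = 7/6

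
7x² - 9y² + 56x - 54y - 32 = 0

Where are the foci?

(-8, -3) and (0, -3)

Rearranging, 7(x² + 8x) -9(y² + 6y) = 32.
Complete the square: 7(x + 4)² -9(y + 3)² = 32 + 112 - 81 = 63
Divide by 63: (x + 4)²/9 - (y + 3)²/7 = 1
Hyperbola, center (-4, -3), transverse axis horizontal; a² = 9, b² = 7.
c² = a² + b² = 9 + 7 = 16, so c = 4.
Foci lie on the horizontal axis through the center: (h ± c, k).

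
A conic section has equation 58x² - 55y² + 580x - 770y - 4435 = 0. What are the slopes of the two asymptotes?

√3190/55 and -√3190/55

58(x² + 10x) -55(y² + 14y) = 4435
Complete the square in x and y: 58(x + 5)² -55(y + 7)² = 4435 + 1450 - 2695 = 3190
Dividing both sides by 3190: (x + 5)²/55 - (y + 7)²/58 = 1
Hyperbola, center (-5, -7), transverse axis horizontal; a² = 55, b² = 58.
For a horizontal hyperbola the asymptotes have slope ±b/a.
Here that is ±√58/√55 = ±√3190/55.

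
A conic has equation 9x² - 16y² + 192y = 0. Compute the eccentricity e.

e = 5/3

Group: 9x² -16(y² - 12y) = 0
Complete the square: 9x² -16(y - 6)² = 0 + 0 - 576 = -576
Divide through by -576 to get (y - 6)²/36 - x²/64 = 1.
Hyperbola, center (0, 6), transverse axis vertical; a² = 36, b² = 64.
c² = a² + b² = 100, so c = 10.
e = c/a = 10/6 = 5/3.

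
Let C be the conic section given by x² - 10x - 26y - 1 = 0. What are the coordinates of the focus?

Only x is squared. Complete the square in x: (x - 5)² = 26(y + 1).
Vertex (5, -1); 4p = 26 so p = 13/2. Opens up.
Focus is p units from the vertex along the axis: (h, k + p).

(5, 11/2)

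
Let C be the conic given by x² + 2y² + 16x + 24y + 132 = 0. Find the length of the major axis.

(x² + 16x) + 2(y² + 12y) = -132
Completing the square gives (x + 8)² + 2(y + 6)² = -132 + 64 + 72 = 4.
Divide through by 4 to get (x + 8)²/4 + (y + 6)²/2 = 1.
Ellipse, center (-8, -6), major axis horizontal; a² = 4, b² = 2.
a² = 4 so a = 2; the major axis has length 2a = 4.

4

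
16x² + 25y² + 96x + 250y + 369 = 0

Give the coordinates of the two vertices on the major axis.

Collect terms: 16(x² + 6x) + 25(y² + 10y) = -369
Complete the square: 16(x + 3)² + 25(y + 5)² = -369 + 144 + 625 = 400
Divide through by 400 to get (x + 3)²/25 + (y + 5)²/16 = 1.
Ellipse, center (-3, -5), major axis horizontal; a² = 25, b² = 16.
a = 5. Vertices at (h ± a, k).

(-8, -5) and (2, -5)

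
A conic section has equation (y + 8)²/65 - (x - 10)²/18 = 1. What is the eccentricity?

e = √5395/65

Center (10, -8). The positive term is the y-term, so the transverse axis is vertical; a² = 65, b² = 18.
c² = a² + b² = 83, so c = √83.
e = c/a = √83/√65 = √5395/65.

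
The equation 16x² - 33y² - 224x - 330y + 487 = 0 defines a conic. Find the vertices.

(7, -9) and (7, -1)

16(x² - 14x) -33(y² + 10y) = -487
Complete the square: 16(x - 7)² -33(y + 5)² = -487 + 784 - 825 = -528
Divide through by -528 to get (y + 5)²/16 - (x - 7)²/33 = 1.
Hyperbola, center (7, -5), transverse axis vertical; a² = 16, b² = 33.
a = 4. Vertices at (h, k ± a).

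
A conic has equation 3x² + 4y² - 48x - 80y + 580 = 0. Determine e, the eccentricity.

Collect terms: 3(x² - 16x) + 4(y² - 20y) = -580
Complete the square in x and y: 3(x - 8)² + 4(y - 10)² = -580 + 192 + 400 = 12
Divide through by 12 to get (x - 8)²/4 + (y - 10)²/3 = 1.
Ellipse, center (8, 10), major axis horizontal; a² = 4, b² = 3.
c² = a² - b² = 1, so c = 1.
e = c/a = 1/2.

e = 1/2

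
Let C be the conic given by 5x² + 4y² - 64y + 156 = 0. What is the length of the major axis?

10

Rearranging, 5x² + 4(y² - 16y) = -156.
5x² + 4(y - 8)² = -156 + 0 + 256 = 100
Divide by 100: x²/20 + (y - 8)²/25 = 1
Ellipse, center (0, 8), major axis vertical; a² = 25, b² = 20.
a² = 25 so a = 5; the major axis has length 2a = 10.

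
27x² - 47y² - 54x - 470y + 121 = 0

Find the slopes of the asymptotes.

Collect terms: 27(x² - 2x) -47(y² + 10y) = -121
27(x - 1)² -47(y + 5)² = -121 + 27 - 1175 = -1269
Divide through by -1269 to get (y + 5)²/27 - (x - 1)²/47 = 1.
Hyperbola, center (1, -5), transverse axis vertical; a² = 27, b² = 47.
For a vertical hyperbola the asymptotes have slope ±a/b.
Here that is ±3√3/√47 = ±3√141/47.

3√141/47 and -3√141/47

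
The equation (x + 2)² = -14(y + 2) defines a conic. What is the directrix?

Vertex (-2, -2); 4p = -14 so p = -7/2. Opens down.
Directrix is the horizontal line y = k − p = -2 − (-7/2) = 3/2.

y = 3/2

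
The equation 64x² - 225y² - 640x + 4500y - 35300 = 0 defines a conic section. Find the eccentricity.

Rearranging, 64(x² - 10x) -225(y² - 20y) = 35300.
64(x - 5)² -225(y - 10)² = 35300 + 1600 - 22500 = 14400
Dividing both sides by 14400: (x - 5)²/225 - (y - 10)²/64 = 1
Hyperbola, center (5, 10), transverse axis horizontal; a² = 225, b² = 64.
c² = a² + b² = 289, so c = 17.
e = c/a = 17/15.

e = 17/15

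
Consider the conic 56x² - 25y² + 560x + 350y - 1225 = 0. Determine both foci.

(-14, 7) and (4, 7)

Group the x- and y-terms: 56(x² + 10x) -25(y² - 14y) = 1225
Complete the square in x and y: 56(x + 5)² -25(y - 7)² = 1225 + 1400 - 1225 = 1400
Divide by 1400: (x + 5)²/25 - (y - 7)²/56 = 1
Hyperbola, center (-5, 7), transverse axis horizontal; a² = 25, b² = 56.
c² = a² + b² = 25 + 56 = 81, so c = 9.
Foci lie on the horizontal axis through the center: (h ± c, k).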